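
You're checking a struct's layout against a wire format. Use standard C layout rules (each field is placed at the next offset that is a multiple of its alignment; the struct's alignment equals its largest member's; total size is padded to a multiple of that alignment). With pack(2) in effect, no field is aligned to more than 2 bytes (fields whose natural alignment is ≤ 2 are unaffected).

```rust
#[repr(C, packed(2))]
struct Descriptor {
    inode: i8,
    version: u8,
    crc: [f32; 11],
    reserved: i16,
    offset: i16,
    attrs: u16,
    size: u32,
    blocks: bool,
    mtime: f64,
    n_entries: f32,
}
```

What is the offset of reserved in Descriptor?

46

inode at 0 (size 1, align 1) → ends 1
version at 1 (size 1, align 1) → ends 2
crc at 2 (size 44, align 2) → ends 46
reserved at 46 (size 2, align 2) → ends 48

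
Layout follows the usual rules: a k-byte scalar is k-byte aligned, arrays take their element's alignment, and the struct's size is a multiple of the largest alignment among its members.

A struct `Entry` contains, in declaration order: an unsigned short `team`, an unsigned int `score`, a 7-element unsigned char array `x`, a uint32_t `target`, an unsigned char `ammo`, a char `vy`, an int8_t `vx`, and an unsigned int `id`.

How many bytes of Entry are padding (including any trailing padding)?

team at 0 (size 2, align 2) → ends 2
pad 2 to align 4 for score
score at 4 (size 4, align 4) → ends 8
x at 8 (size 7, align 1) → ends 15
pad 1 to align 4 for target
target at 16 (size 4, align 4) → ends 20
ammo at 20 (size 1, align 1) → ends 21
vy at 21 (size 1, align 1) → ends 22
vx at 22 (size 1, align 1) → ends 23
pad 1 to align 4 for id
id at 24 (size 4, align 4) → ends 28
total 28 bytes, alignment 4
data bytes 24, size 28 → padding 4

4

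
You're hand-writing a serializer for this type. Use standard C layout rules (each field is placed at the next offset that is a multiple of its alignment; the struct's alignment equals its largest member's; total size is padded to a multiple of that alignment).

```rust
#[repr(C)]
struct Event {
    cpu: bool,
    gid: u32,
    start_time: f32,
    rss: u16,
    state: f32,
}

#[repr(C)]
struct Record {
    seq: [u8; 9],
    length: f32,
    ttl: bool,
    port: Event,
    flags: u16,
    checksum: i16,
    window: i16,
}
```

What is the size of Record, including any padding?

Event: @0: cpu [1B, align 1] → 1; +3 pad (align 4); @4: gid [4B, align 4] → 8; @8: start_time [4B, align 4] → 12; @12: rss [2B, align 2] → 14; +2 pad (align 4); @16: state [4B, align 4] → 20; size 20, align 4
@0: seq [9B, align 1] → 9
+3 pad (align 4)
@12: length [4B, align 4] → 16
@16: ttl [1B, align 1] → 17
+3 pad (align 4)
@20: port [20B, align 4] → 40
@40: flags [2B, align 2] → 42
@42: checksum [2B, align 2] → 44
@44: window [2B, align 2] → 46
+2 tail pad (align 4)
size 48, align 4

48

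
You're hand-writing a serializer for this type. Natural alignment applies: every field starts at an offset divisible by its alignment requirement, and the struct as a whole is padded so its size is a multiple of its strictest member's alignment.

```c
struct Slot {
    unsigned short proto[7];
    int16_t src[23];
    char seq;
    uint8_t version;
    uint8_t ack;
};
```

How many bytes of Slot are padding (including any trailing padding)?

1

proto at 0 (size 14, align 2) → ends 14
src at 14 (size 46, align 2) → ends 60
seq at 60 (size 1, align 1) → ends 61
version at 61 (size 1, align 1) → ends 62
ack at 62 (size 1, align 1) → ends 63
tail pad 1 to reach multiple of 2
total 64 bytes, alignment 2
data bytes 63, size 64 → padding 1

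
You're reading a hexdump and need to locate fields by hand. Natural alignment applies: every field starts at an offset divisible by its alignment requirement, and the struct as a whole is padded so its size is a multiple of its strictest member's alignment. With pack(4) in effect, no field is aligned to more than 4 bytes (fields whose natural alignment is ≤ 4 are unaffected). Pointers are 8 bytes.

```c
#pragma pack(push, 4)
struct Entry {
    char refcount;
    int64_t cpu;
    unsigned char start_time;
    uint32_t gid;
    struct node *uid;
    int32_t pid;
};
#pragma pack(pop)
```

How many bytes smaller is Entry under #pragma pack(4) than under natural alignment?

natural layout:
  refcount at 0 (size 1, align 1) → ends 1
  pad 7 to align 8 for cpu
  cpu at 8 (size 8, align 8) → ends 16
  start_time at 16 (size 1, align 1) → ends 17
  pad 3 to align 4 for gid
  gid at 20 (size 4, align 4) → ends 24
  uid at 24 (size 8, align 8) → ends 32
  pid at 32 (size 4, align 4) → ends 36
  tail pad 4 to reach multiple of 8
  total 40 bytes, alignment 8
packed(4) layout:
  refcount at 0 (size 1, align 1) → ends 1
  pad 3 to align 4 for cpu
  cpu at 4 (size 8, align 4) → ends 12
  start_time at 12 (size 1, align 1) → ends 13
  pad 3 to align 4 for gid
  gid at 16 (size 4, align 4) → ends 20
  uid at 20 (size 8, align 4) → ends 28
  pid at 28 (size 4, align 4) → ends 32
  total 32 bytes, alignment 4
40 − 32 = 8

8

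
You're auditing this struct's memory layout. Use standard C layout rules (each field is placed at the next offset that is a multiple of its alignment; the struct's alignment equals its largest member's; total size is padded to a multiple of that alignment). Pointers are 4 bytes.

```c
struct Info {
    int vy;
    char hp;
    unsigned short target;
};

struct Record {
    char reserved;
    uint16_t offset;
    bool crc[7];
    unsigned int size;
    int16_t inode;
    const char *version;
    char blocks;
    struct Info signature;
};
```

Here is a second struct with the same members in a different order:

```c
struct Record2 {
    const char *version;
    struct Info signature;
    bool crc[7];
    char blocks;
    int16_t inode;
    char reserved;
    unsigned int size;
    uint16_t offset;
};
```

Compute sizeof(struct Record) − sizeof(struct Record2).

4

Info: 0..4  vy  (4B, 4-aligned); 4..5  hp  (1B, 1-aligned); 5..6  -- padding (1B); 6..8  target  (2B, 2-aligned); sizeof = 8, alignof = 4
0..1  reserved  (1B, 1-aligned)
1..2  -- padding (1B)
2..4  offset  (2B, 2-aligned)
4..11  crc  (7B, 1-aligned)
11..12  -- padding (1B)
12..16  size  (4B, 4-aligned)
16..18  inode  (2B, 2-aligned)
18..20  -- padding (2B)
20..24  version  (4B, 4-aligned)
24..25  blocks  (1B, 1-aligned)
25..28  -- padding (3B)
28..36  signature  (8B, 4-aligned)
sizeof = 36, alignof = 4
— Record2 —
0..4  version  (4B, 4-aligned)
4..12  signature  (8B, 4-aligned)
12..19  crc  (7B, 1-aligned)
19..20  blocks  (1B, 1-aligned)
20..22  inode  (2B, 2-aligned)
22..23  reserved  (1B, 1-aligned)
23..24  -- padding (1B)
24..28  size  (4B, 4-aligned)
28..30  offset  (2B, 2-aligned)
30..32  -- tail padding (2B)
sizeof = 32, alignof = 4
36 − 32 = 4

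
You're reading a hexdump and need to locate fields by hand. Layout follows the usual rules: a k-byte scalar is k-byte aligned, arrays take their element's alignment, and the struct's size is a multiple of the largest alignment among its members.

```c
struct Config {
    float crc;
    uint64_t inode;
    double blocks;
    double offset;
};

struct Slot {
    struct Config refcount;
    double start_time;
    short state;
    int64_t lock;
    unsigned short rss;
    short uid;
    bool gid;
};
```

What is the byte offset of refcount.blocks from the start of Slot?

16

Config: crc at 0 (size 4, align 4) → ends 4; pad 4 to align 8 for inode; inode at 8 (size 8, align 8) → ends 16; blocks at 16 (size 8, align 8) → ends 24; offset at 24 (size 8, align 8) → ends 32; total 32 bytes, alignment 8
refcount at 0 (size 32, align 8) → ends 32
within Config: blocks at 16
0 + 16 = 16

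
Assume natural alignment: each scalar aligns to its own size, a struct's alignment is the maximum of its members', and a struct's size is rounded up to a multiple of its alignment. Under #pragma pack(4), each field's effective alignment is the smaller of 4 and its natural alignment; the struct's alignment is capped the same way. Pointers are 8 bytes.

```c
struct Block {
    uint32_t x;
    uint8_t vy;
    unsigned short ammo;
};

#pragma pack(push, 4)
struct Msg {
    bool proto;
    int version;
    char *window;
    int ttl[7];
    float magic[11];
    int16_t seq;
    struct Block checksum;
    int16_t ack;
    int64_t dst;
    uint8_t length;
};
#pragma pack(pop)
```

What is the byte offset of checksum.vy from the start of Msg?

96

Block: @0: x [4B, align 4] → 4; @4: vy [1B, align 1] → 5; +1 pad (align 2); @6: ammo [2B, align 2] → 8; size 8, align 4
@0: proto [1B, align 1] → 1
+3 pad (align 4)
@4: version [4B, align 4] → 8
@8: window [8B, align 4] → 16
@16: ttl [28B, align 4] → 44
@44: magic [44B, align 4] → 88
@88: seq [2B, align 2] → 90
+2 pad (align 4)
@92: checksum [8B, align 4] → 100
within Block: vy at 4
92 + 4 = 96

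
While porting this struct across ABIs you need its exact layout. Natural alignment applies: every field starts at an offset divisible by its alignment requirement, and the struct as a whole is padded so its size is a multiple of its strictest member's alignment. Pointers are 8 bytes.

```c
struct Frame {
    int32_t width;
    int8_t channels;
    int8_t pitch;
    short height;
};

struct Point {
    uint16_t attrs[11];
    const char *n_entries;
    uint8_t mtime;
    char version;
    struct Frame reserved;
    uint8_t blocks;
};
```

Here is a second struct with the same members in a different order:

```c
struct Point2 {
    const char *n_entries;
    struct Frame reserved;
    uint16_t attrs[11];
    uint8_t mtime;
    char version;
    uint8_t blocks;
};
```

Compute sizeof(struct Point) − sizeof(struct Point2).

0

Frame: 0..4  width  (4B, 4-aligned); 4..5  channels  (1B, 1-aligned); 5..6  pitch  (1B, 1-aligned); 6..8  height  (2B, 2-aligned); sizeof = 8, alignof = 4
0..22  attrs  (22B, 2-aligned)
22..24  -- padding (2B)
24..32  n_entries  (8B, 8-aligned)
32..33  mtime  (1B, 1-aligned)
33..34  version  (1B, 1-aligned)
34..36  -- padding (2B)
36..44  reserved  (8B, 4-aligned)
44..45  blocks  (1B, 1-aligned)
45..48  -- tail padding (3B)
sizeof = 48, alignof = 8
— Point2 —
0..8  n_entries  (8B, 8-aligned)
8..16  reserved  (8B, 4-aligned)
16..38  attrs  (22B, 2-aligned)
38..39  mtime  (1B, 1-aligned)
39..40  version  (1B, 1-aligned)
40..41  blocks  (1B, 1-aligned)
41..48  -- tail padding (7B)
sizeof = 48, alignof = 8
48 − 48 = 0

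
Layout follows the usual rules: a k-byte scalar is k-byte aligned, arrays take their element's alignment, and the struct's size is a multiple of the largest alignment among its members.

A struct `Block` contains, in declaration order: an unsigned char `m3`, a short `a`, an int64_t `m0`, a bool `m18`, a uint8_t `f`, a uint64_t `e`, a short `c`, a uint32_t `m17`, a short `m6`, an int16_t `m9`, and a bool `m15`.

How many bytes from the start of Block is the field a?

0..1  m3  (1B, 1-aligned)
1..2  -- padding (1B)
2..4  a  (2B, 2-aligned)

2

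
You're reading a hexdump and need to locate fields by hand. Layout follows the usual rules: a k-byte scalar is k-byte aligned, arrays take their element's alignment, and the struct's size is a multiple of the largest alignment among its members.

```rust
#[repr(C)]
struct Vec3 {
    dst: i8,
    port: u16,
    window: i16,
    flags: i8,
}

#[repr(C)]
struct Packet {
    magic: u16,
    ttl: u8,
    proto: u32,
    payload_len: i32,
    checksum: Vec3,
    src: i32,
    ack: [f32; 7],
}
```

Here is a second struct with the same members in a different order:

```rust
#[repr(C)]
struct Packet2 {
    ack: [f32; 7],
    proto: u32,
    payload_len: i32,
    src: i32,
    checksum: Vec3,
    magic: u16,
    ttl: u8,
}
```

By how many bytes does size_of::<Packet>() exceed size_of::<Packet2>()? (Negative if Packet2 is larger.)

0

Vec3: 0..1  dst  (1B, 1-aligned); 1..2  -- padding (1B); 2..4  port  (2B, 2-aligned); 4..6  window  (2B, 2-aligned); 6..7  flags  (1B, 1-aligned); 7..8  -- tail padding (1B); sizeof = 8, alignof = 2
0..2  magic  (2B, 2-aligned)
2..3  ttl  (1B, 1-aligned)
3..4  -- padding (1B)
4..8  proto  (4B, 4-aligned)
8..12  payload_len  (4B, 4-aligned)
12..20  checksum  (8B, 2-aligned)
20..24  src  (4B, 4-aligned)
24..52  ack  (28B, 4-aligned)
sizeof = 52, alignof = 4
— Packet2 —
0..28  ack  (28B, 4-aligned)
28..32  proto  (4B, 4-aligned)
32..36  payload_len  (4B, 4-aligned)
36..40  src  (4B, 4-aligned)
40..48  checksum  (8B, 2-aligned)
48..50  magic  (2B, 2-aligned)
50..51  ttl  (1B, 1-aligned)
51..52  -- tail padding (1B)
sizeof = 52, alignof = 4
52 − 52 = 0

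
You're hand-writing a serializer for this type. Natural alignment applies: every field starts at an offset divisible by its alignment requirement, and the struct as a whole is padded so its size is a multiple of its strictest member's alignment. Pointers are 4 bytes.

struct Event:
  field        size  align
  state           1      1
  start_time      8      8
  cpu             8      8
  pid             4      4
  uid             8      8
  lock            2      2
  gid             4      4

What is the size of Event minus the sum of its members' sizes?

0..1  state  (1B, 1-aligned)
1..8  -- padding (7B)
8..16  start_time  (8B, 8-aligned)
16..24  cpu  (8B, 8-aligned)
24..28  pid  (4B, 4-aligned)
28..32  -- padding (4B)
32..40  uid  (8B, 8-aligned)
40..42  lock  (2B, 2-aligned)
42..44  -- padding (2B)
44..48  gid  (4B, 4-aligned)
sizeof = 48, alignof = 8
data bytes 35, size 48 → padding 13

13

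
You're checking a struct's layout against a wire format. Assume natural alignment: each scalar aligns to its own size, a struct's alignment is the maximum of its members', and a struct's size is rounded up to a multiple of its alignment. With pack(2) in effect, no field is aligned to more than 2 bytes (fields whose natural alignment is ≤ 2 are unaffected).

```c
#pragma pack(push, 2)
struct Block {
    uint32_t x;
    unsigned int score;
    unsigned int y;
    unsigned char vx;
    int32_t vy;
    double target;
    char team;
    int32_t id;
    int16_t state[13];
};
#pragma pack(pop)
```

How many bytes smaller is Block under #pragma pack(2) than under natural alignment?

natural layout:
  @0: x [4B, align 4] → 4
  @4: score [4B, align 4] → 8
  @8: y [4B, align 4] → 12
  @12: vx [1B, align 1] → 13
  +3 pad (align 4)
  @16: vy [4B, align 4] → 20
  +4 pad (align 8)
  @24: target [8B, align 8] → 32
  @32: team [1B, align 1] → 33
  +3 pad (align 4)
  @36: id [4B, align 4] → 40
  @40: state [26B, align 2] → 66
  +6 tail pad (align 8)
  size 72, align 8
packed(2) layout:
  @0: x [4B, align 2] → 4
  @4: score [4B, align 2] → 8
  @8: y [4B, align 2] → 12
  @12: vx [1B, align 1] → 13
  +1 pad (align 2)
  @14: vy [4B, align 2] → 18
  @18: target [8B, align 2] → 26
  @26: team [1B, align 1] → 27
  +1 pad (align 2)
  @28: id [4B, align 2] → 32
  @32: state [26B, align 2] → 58
  size 58, align 2
72 − 58 = 14

14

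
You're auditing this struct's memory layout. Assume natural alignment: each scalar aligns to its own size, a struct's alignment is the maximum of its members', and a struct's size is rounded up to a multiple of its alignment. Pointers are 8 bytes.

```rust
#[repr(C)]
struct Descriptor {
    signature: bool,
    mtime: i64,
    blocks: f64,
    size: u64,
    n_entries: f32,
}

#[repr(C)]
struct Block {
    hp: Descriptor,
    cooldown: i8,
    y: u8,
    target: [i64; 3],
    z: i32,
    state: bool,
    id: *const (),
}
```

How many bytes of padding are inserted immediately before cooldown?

Descriptor: 0..1  signature  (1B, 1-aligned); 1..8  -- padding (7B); 8..16  mtime  (8B, 8-aligned); 16..24  blocks  (8B, 8-aligned); 24..32  size  (8B, 8-aligned); 32..36  n_entries  (4B, 4-aligned); 36..40  -- tail padding (4B); sizeof = 40, alignof = 8
0..40  hp  (40B, 8-aligned)
40..41  cooldown  (1B, 1-aligned)

0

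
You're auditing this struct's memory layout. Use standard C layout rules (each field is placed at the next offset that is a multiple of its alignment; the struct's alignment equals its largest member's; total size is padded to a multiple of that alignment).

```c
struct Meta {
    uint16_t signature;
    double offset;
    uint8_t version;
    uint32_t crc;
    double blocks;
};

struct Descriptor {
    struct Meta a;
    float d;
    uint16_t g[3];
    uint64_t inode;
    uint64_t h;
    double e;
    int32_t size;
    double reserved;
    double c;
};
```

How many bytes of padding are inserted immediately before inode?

6

Meta: 0..2  signature  (2B, 2-aligned); 2..8  -- padding (6B); 8..16  offset  (8B, 8-aligned); 16..17  version  (1B, 1-aligned); 17..20  -- padding (3B); 20..24  crc  (4B, 4-aligned); 24..32  blocks  (8B, 8-aligned); sizeof = 32, alignof = 8
0..32  a  (32B, 8-aligned)
32..36  d  (4B, 4-aligned)
36..42  g  (6B, 2-aligned)
42..48  -- padding (6B)
48..56  inode  (8B, 8-aligned)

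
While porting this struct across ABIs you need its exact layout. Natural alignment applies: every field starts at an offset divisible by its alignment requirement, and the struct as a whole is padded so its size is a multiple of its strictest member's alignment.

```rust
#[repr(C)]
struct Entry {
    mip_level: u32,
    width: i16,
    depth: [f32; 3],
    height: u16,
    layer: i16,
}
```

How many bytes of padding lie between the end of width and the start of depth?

2

mip_level at 0 (size 4, align 4) → ends 4
width at 4 (size 2, align 2) → ends 6
pad 2 to align 4 for depth
depth at 8 (size 12, align 4) → ends 20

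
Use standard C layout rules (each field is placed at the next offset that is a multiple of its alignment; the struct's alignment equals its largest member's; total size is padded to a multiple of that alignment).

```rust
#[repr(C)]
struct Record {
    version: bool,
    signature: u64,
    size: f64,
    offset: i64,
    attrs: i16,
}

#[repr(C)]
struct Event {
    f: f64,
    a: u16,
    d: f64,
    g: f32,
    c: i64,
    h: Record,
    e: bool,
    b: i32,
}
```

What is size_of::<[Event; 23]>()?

Record: version at 0 (size 1, align 1) → ends 1; pad 7 to align 8 for signature; signature at 8 (size 8, align 8) → ends 16; size at 16 (size 8, align 8) → ends 24; offset at 24 (size 8, align 8) → ends 32; attrs at 32 (size 2, align 2) → ends 34; tail pad 6 to reach multiple of 8; total 40 bytes, alignment 8
f at 0 (size 8, align 8) → ends 8
a at 8 (size 2, align 2) → ends 10
pad 6 to align 8 for d
d at 16 (size 8, align 8) → ends 24
g at 24 (size 4, align 4) → ends 28
pad 4 to align 8 for c
c at 32 (size 8, align 8) → ends 40
h at 40 (size 40, align 8) → ends 80
e at 80 (size 1, align 1) → ends 81
pad 3 to align 4 for b
b at 84 (size 4, align 4) → ends 88
total 88 bytes, alignment 8
array of 23: 23 × 88 = 2024

2024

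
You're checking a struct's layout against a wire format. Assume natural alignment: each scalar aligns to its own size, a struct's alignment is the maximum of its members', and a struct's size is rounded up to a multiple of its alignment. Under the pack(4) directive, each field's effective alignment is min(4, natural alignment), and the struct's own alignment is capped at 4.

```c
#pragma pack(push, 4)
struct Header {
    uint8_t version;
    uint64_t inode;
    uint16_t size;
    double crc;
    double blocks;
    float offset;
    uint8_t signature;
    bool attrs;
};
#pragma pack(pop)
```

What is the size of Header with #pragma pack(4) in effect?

40

0..1  version  (1B, 1-aligned)
1..4  -- padding (3B)
4..12  inode  (8B, 4-aligned)
12..14  size  (2B, 2-aligned)
14..16  -- padding (2B)
16..24  crc  (8B, 4-aligned)
24..32  blocks  (8B, 4-aligned)
32..36  offset  (4B, 4-aligned)
36..37  signature  (1B, 1-aligned)
37..38  attrs  (1B, 1-aligned)
38..40  -- tail padding (2B)
sizeof = 40, alignof = 4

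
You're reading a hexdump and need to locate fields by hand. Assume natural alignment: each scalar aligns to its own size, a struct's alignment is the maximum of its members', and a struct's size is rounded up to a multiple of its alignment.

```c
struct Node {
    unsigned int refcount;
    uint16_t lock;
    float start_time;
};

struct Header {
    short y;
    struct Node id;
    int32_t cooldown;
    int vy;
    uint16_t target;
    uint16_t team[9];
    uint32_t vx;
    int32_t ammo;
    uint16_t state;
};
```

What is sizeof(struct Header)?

56

Node: 0..4  refcount  (4B, 4-aligned); 4..6  lock  (2B, 2-aligned); 6..8  -- padding (2B); 8..12  start_time  (4B, 4-aligned); sizeof = 12, alignof = 4
0..2  y  (2B, 2-aligned)
2..4  -- padding (2B)
4..16  id  (12B, 4-aligned)
16..20  cooldown  (4B, 4-aligned)
20..24  vy  (4B, 4-aligned)
24..26  target  (2B, 2-aligned)
26..44  team  (18B, 2-aligned)
44..48  vx  (4B, 4-aligned)
48..52  ammo  (4B, 4-aligned)
52..54  state  (2B, 2-aligned)
54..56  -- tail padding (2B)
sizeof = 56, alignof = 4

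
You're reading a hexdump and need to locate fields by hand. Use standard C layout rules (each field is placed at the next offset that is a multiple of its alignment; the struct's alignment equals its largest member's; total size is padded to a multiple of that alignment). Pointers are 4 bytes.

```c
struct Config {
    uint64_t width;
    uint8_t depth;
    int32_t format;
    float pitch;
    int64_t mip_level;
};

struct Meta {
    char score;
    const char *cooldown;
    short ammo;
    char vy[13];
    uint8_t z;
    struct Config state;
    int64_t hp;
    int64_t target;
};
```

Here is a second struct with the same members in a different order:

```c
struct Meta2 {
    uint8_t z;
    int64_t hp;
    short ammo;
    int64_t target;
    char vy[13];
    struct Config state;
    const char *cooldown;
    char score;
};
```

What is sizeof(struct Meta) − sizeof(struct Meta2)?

Config: @0: width [8B, align 8] → 8; @8: depth [1B, align 1] → 9; +3 pad (align 4); @12: format [4B, align 4] → 16; @16: pitch [4B, align 4] → 20; +4 pad (align 8); @24: mip_level [8B, align 8] → 32; size 32, align 8
@0: score [1B, align 1] → 1
+3 pad (align 4)
@4: cooldown [4B, align 4] → 8
@8: ammo [2B, align 2] → 10
@10: vy [13B, align 1] → 23
@23: z [1B, align 1] → 24
@24: state [32B, align 8] → 56
@56: hp [8B, align 8] → 64
@64: target [8B, align 8] → 72
size 72, align 8
— Meta2 —
@0: z [1B, align 1] → 1
+7 pad (align 8)
@8: hp [8B, align 8] → 16
@16: ammo [2B, align 2] → 18
+6 pad (align 8)
@24: target [8B, align 8] → 32
@32: vy [13B, align 1] → 45
+3 pad (align 8)
@48: state [32B, align 8] → 80
@80: cooldown [4B, align 4] → 84
@84: score [1B, align 1] → 85
+3 tail pad (align 8)
size 88, align 8
72 − 88 = -16

-16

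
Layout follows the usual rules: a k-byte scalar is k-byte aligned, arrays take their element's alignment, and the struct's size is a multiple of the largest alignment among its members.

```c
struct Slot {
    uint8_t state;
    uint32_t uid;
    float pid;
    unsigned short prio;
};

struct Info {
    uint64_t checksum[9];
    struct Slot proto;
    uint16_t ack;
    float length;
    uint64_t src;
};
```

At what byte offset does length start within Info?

Slot: 0..1  state  (1B, 1-aligned); 1..4  -- padding (3B); 4..8  uid  (4B, 4-aligned); 8..12  pid  (4B, 4-aligned); 12..14  prio  (2B, 2-aligned); 14..16  -- tail padding (2B); sizeof = 16, alignof = 4
0..72  checksum  (72B, 8-aligned)
72..88  proto  (16B, 4-aligned)
88..90  ack  (2B, 2-aligned)
90..92  -- padding (2B)
92..96  length  (4B, 4-aligned)

92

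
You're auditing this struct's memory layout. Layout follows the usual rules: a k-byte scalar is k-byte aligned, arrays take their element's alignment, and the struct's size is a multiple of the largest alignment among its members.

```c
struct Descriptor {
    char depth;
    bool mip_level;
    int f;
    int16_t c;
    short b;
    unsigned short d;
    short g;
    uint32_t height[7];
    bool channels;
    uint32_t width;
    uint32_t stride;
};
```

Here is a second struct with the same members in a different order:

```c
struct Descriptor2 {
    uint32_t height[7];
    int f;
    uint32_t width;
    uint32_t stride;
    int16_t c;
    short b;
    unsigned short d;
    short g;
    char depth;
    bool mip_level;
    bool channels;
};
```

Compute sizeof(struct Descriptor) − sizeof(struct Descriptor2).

4

0..1  depth  (1B, 1-aligned)
1..2  mip_level  (1B, 1-aligned)
2..4  -- padding (2B)
4..8  f  (4B, 4-aligned)
8..10  c  (2B, 2-aligned)
10..12  b  (2B, 2-aligned)
12..14  d  (2B, 2-aligned)
14..16  g  (2B, 2-aligned)
16..44  height  (28B, 4-aligned)
44..45  channels  (1B, 1-aligned)
45..48  -- padding (3B)
48..52  width  (4B, 4-aligned)
52..56  stride  (4B, 4-aligned)
sizeof = 56, alignof = 4
— Descriptor2 —
0..28  height  (28B, 4-aligned)
28..32  f  (4B, 4-aligned)
32..36  width  (4B, 4-aligned)
36..40  stride  (4B, 4-aligned)
40..42  c  (2B, 2-aligned)
42..44  b  (2B, 2-aligned)
44..46  d  (2B, 2-aligned)
46..48  g  (2B, 2-aligned)
48..49  depth  (1B, 1-aligned)
49..50  mip_level  (1B, 1-aligned)
50..51  channels  (1B, 1-aligned)
51..52  -- tail padding (1B)
sizeof = 52, alignof = 4
56 − 52 = 4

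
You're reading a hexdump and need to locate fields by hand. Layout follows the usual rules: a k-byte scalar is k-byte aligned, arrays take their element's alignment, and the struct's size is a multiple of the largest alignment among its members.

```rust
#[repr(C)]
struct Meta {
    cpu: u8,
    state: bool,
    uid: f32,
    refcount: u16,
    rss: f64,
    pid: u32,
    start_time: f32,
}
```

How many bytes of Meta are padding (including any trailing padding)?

cpu at 0 (size 1, align 1) → ends 1
state at 1 (size 1, align 1) → ends 2
pad 2 to align 4 for uid
uid at 4 (size 4, align 4) → ends 8
refcount at 8 (size 2, align 2) → ends 10
pad 6 to align 8 for rss
rss at 16 (size 8, align 8) → ends 24
pid at 24 (size 4, align 4) → ends 28
start_time at 28 (size 4, align 4) → ends 32
total 32 bytes, alignment 8
data bytes 24, size 32 → padding 8

8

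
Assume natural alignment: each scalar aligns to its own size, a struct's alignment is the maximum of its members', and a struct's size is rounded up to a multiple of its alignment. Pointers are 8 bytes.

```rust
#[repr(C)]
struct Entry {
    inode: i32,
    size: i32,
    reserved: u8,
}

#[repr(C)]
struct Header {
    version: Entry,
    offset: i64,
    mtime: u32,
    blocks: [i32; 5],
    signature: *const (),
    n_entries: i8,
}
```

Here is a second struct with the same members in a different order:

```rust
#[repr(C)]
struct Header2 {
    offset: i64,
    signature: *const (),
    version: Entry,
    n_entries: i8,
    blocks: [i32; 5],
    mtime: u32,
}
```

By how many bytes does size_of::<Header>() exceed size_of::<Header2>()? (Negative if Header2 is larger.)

Entry: 0..4  inode  (4B, 4-aligned); 4..8  size  (4B, 4-aligned); 8..9  reserved  (1B, 1-aligned); 9..12  -- tail padding (3B); sizeof = 12, alignof = 4
0..12  version  (12B, 4-aligned)
12..16  -- padding (4B)
16..24  offset  (8B, 8-aligned)
24..28  mtime  (4B, 4-aligned)
28..48  blocks  (20B, 4-aligned)
48..56  signature  (8B, 8-aligned)
56..57  n_entries  (1B, 1-aligned)
57..64  -- tail padding (7B)
sizeof = 64, alignof = 8
— Header2 —
0..8  offset  (8B, 8-aligned)
8..16  signature  (8B, 8-aligned)
16..28  version  (12B, 4-aligned)
28..29  n_entries  (1B, 1-aligned)
29..32  -- padding (3B)
32..52  blocks  (20B, 4-aligned)
52..56  mtime  (4B, 4-aligned)
sizeof = 56, alignof = 8
64 − 56 = 8

8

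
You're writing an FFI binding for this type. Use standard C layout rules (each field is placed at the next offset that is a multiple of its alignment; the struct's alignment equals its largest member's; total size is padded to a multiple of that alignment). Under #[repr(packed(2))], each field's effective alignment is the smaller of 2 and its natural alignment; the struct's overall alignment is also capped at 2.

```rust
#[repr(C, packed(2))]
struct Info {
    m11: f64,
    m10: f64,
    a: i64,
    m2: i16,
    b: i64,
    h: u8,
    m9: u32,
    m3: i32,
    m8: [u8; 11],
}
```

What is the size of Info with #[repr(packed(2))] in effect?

0..8  m11  (8B, 2-aligned)
8..16  m10  (8B, 2-aligned)
16..24  a  (8B, 2-aligned)
24..26  m2  (2B, 2-aligned)
26..34  b  (8B, 2-aligned)
34..35  h  (1B, 1-aligned)
35..36  -- padding (1B)
36..40  m9  (4B, 2-aligned)
40..44  m3  (4B, 2-aligned)
44..55  m8  (11B, 1-aligned)
55..56  -- tail padding (1B)
sizeof = 56, alignof = 2

56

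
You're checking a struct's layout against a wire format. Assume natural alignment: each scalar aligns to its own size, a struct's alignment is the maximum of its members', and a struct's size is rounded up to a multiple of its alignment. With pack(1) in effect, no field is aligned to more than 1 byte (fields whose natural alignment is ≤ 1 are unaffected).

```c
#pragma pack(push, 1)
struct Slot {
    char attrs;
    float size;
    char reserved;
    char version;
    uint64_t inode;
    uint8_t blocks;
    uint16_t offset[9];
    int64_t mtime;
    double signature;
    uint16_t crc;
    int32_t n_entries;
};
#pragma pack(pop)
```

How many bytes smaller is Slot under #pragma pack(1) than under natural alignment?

natural layout:
  @0: attrs [1B, align 1] → 1
  +3 pad (align 4)
  @4: size [4B, align 4] → 8
  @8: reserved [1B, align 1] → 9
  @9: version [1B, align 1] → 10
  +6 pad (align 8)
  @16: inode [8B, align 8] → 24
  @24: blocks [1B, align 1] → 25
  +1 pad (align 2)
  @26: offset [18B, align 2] → 44
  +4 pad (align 8)
  @48: mtime [8B, align 8] → 56
  @56: signature [8B, align 8] → 64
  @64: crc [2B, align 2] → 66
  +2 pad (align 4)
  @68: n_entries [4B, align 4] → 72
  size 72, align 8
packed(1) layout:
  @0: attrs [1B, align 1] → 1
  @1: size [4B, align 1] → 5
  @5: reserved [1B, align 1] → 6
  @6: version [1B, align 1] → 7
  @7: inode [8B, align 1] → 15
  @15: blocks [1B, align 1] → 16
  @16: offset [18B, align 1] → 34
  @34: mtime [8B, align 1] → 42
  @42: signature [8B, align 1] → 50
  @50: crc [2B, align 1] → 52
  @52: n_entries [4B, align 1] → 56
  size 56, align 1
72 − 56 = 16

16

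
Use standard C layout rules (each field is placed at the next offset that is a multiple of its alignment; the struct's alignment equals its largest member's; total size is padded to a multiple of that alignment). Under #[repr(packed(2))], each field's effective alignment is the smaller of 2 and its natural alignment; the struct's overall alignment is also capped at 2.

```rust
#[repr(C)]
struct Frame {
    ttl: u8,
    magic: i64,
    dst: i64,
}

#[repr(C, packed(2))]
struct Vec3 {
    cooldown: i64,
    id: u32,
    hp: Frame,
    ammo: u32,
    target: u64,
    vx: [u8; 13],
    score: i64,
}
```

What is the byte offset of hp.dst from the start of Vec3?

28

Frame: ttl at 0 (size 1, align 1) → ends 1; pad 7 to align 8 for magic; magic at 8 (size 8, align 8) → ends 16; dst at 16 (size 8, align 8) → ends 24; total 24 bytes, alignment 8
cooldown at 0 (size 8, align 2) → ends 8
id at 8 (size 4, align 2) → ends 12
hp at 12 (size 24, align 2) → ends 36
within Frame: dst at 16
12 + 16 = 28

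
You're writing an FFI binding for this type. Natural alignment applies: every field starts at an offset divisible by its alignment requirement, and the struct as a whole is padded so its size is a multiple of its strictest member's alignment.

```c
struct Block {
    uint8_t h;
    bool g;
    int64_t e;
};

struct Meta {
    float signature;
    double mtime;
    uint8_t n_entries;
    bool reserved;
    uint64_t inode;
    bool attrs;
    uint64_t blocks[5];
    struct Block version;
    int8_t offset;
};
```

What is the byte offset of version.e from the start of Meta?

Block: 0..1  h  (1B, 1-aligned); 1..2  g  (1B, 1-aligned); 2..8  -- padding (6B); 8..16  e  (8B, 8-aligned); sizeof = 16, alignof = 8
0..4  signature  (4B, 4-aligned)
4..8  -- padding (4B)
8..16  mtime  (8B, 8-aligned)
16..17  n_entries  (1B, 1-aligned)
17..18  reserved  (1B, 1-aligned)
18..24  -- padding (6B)
24..32  inode  (8B, 8-aligned)
32..33  attrs  (1B, 1-aligned)
33..40  -- padding (7B)
40..80  blocks  (40B, 8-aligned)
80..96  version  (16B, 8-aligned)
within Block: e at 8
80 + 8 = 88

88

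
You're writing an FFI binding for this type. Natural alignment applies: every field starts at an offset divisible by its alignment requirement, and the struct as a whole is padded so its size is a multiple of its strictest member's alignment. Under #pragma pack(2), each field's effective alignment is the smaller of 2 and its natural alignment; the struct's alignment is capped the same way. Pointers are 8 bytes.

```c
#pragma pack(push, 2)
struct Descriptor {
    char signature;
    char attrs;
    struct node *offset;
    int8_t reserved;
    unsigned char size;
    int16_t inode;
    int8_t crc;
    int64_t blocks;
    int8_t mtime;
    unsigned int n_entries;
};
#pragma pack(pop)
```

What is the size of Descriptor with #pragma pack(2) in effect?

0..1  signature  (1B, 1-aligned)
1..2  attrs  (1B, 1-aligned)
2..10  offset  (8B, 2-aligned)
10..11  reserved  (1B, 1-aligned)
11..12  size  (1B, 1-aligned)
12..14  inode  (2B, 2-aligned)
14..15  crc  (1B, 1-aligned)
15..16  -- padding (1B)
16..24  blocks  (8B, 2-aligned)
24..25  mtime  (1B, 1-aligned)
25..26  -- padding (1B)
26..30  n_entries  (4B, 2-aligned)
sizeof = 30, alignof = 2

30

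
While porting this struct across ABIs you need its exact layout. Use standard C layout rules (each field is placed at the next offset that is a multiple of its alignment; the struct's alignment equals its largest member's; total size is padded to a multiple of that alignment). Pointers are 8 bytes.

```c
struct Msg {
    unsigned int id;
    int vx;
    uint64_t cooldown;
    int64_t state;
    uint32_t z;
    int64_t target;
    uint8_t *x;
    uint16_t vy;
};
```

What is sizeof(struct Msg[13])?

728

@0: id [4B, align 4] → 4
@4: vx [4B, align 4] → 8
@8: cooldown [8B, align 8] → 16
@16: state [8B, align 8] → 24
@24: z [4B, align 4] → 28
+4 pad (align 8)
@32: target [8B, align 8] → 40
@40: x [8B, align 8] → 48
@48: vy [2B, align 2] → 50
+6 tail pad (align 8)
size 56, align 8
array of 13: 13 × 56 = 728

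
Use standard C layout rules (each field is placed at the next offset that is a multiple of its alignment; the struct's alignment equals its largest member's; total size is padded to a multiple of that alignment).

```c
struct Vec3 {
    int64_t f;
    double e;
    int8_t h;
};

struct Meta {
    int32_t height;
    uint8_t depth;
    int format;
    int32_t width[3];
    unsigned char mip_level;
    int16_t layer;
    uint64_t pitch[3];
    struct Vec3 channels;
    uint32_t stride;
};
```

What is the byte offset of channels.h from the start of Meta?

72

Vec3: @0: f [8B, align 8] → 8; @8: e [8B, align 8] → 16; @16: h [1B, align 1] → 17; +7 tail pad (align 8); size 24, align 8
@0: height [4B, align 4] → 4
@4: depth [1B, align 1] → 5
+3 pad (align 4)
@8: format [4B, align 4] → 12
@12: width [12B, align 4] → 24
@24: mip_level [1B, align 1] → 25
+1 pad (align 2)
@26: layer [2B, align 2] → 28
+4 pad (align 8)
@32: pitch [24B, align 8] → 56
@56: channels [24B, align 8] → 80
within Vec3: h at 16
56 + 16 = 72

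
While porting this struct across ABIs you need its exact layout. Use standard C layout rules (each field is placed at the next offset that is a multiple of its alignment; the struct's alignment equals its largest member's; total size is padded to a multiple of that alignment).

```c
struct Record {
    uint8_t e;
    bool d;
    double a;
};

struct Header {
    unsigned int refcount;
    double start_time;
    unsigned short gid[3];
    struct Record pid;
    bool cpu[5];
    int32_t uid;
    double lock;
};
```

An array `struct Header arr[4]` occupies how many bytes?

Record: 0..1  e  (1B, 1-aligned); 1..2  d  (1B, 1-aligned); 2..8  -- padding (6B); 8..16  a  (8B, 8-aligned); sizeof = 16, alignof = 8
0..4  refcount  (4B, 4-aligned)
4..8  -- padding (4B)
8..16  start_time  (8B, 8-aligned)
16..22  gid  (6B, 2-aligned)
22..24  -- padding (2B)
24..40  pid  (16B, 8-aligned)
40..45  cpu  (5B, 1-aligned)
45..48  -- padding (3B)
48..52  uid  (4B, 4-aligned)
52..56  -- padding (4B)
56..64  lock  (8B, 8-aligned)
sizeof = 64, alignof = 8
array of 4: 4 × 64 = 256

256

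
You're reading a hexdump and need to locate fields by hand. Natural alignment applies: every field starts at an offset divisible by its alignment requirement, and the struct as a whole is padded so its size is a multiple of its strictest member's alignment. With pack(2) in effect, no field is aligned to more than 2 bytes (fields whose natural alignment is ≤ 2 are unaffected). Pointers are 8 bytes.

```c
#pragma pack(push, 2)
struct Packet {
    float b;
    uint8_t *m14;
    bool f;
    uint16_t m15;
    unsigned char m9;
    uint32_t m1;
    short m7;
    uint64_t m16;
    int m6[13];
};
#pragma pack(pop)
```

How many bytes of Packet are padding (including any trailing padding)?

2

@0: b [4B, align 2] → 4
@4: m14 [8B, align 2] → 12
@12: f [1B, align 1] → 13
+1 pad (align 2)
@14: m15 [2B, align 2] → 16
@16: m9 [1B, align 1] → 17
+1 pad (align 2)
@18: m1 [4B, align 2] → 22
@22: m7 [2B, align 2] → 24
@24: m16 [8B, align 2] → 32
@32: m6 [52B, align 2] → 84
size 84, align 2
data bytes 82, size 84 → padding 2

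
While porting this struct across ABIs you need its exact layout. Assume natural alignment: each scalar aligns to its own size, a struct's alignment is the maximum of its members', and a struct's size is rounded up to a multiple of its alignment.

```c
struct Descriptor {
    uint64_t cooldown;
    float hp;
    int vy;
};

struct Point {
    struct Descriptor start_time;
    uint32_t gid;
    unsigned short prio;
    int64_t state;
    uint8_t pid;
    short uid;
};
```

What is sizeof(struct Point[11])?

440

Descriptor: 0..8  cooldown  (8B, 8-aligned); 8..12  hp  (4B, 4-aligned); 12..16  vy  (4B, 4-aligned); sizeof = 16, alignof = 8
0..16  start_time  (16B, 8-aligned)
16..20  gid  (4B, 4-aligned)
20..22  prio  (2B, 2-aligned)
22..24  -- padding (2B)
24..32  state  (8B, 8-aligned)
32..33  pid  (1B, 1-aligned)
33..34  -- padding (1B)
34..36  uid  (2B, 2-aligned)
36..40  -- tail padding (4B)
sizeof = 40, alignof = 8
array of 11: 11 × 40 = 440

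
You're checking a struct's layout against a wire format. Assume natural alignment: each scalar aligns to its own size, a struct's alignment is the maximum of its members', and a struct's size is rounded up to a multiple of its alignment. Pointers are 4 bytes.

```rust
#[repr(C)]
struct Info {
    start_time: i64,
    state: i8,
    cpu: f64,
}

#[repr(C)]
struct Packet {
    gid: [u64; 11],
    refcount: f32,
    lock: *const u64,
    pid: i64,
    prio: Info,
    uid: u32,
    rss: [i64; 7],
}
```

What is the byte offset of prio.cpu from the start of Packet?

120

Info: @0: start_time [8B, align 8] → 8; @8: state [1B, align 1] → 9; +7 pad (align 8); @16: cpu [8B, align 8] → 24; size 24, align 8
@0: gid [88B, align 8] → 88
@88: refcount [4B, align 4] → 92
@92: lock [4B, align 4] → 96
@96: pid [8B, align 8] → 104
@104: prio [24B, align 8] → 128
within Info: cpu at 16
104 + 16 = 120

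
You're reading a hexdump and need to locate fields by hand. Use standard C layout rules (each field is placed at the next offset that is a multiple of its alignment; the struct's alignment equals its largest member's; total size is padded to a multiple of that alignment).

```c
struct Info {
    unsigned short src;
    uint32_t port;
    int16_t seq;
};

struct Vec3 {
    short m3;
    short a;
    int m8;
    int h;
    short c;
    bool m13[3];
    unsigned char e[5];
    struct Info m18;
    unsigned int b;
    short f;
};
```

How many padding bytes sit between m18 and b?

Info: @0: src [2B, align 2] → 2; +2 pad (align 4); @4: port [4B, align 4] → 8; @8: seq [2B, align 2] → 10; +2 tail pad (align 4); size 12, align 4
@0: m3 [2B, align 2] → 2
@2: a [2B, align 2] → 4
@4: m8 [4B, align 4] → 8
@8: h [4B, align 4] → 12
@12: c [2B, align 2] → 14
@14: m13 [3B, align 1] → 17
@17: e [5B, align 1] → 22
+2 pad (align 4)
@24: m18 [12B, align 4] → 36
@36: b [4B, align 4] → 40

0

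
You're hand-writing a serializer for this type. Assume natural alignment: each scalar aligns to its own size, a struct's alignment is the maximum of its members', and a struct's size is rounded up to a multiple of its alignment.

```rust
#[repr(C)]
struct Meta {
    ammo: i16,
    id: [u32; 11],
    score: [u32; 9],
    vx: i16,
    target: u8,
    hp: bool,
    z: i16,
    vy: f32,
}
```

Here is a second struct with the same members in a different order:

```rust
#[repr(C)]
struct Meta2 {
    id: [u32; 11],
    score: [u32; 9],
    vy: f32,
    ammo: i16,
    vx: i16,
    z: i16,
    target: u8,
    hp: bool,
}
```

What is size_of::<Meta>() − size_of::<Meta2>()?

@0: ammo [2B, align 2] → 2
+2 pad (align 4)
@4: id [44B, align 4] → 48
@48: score [36B, align 4] → 84
@84: vx [2B, align 2] → 86
@86: target [1B, align 1] → 87
@87: hp [1B, align 1] → 88
@88: z [2B, align 2] → 90
+2 pad (align 4)
@92: vy [4B, align 4] → 96
size 96, align 4
— Meta2 —
@0: id [44B, align 4] → 44
@44: score [36B, align 4] → 80
@80: vy [4B, align 4] → 84
@84: ammo [2B, align 2] → 86
@86: vx [2B, align 2] → 88
@88: z [2B, align 2] → 90
@90: target [1B, align 1] → 91
@91: hp [1B, align 1] → 92
size 92, align 4
96 − 92 = 4

4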